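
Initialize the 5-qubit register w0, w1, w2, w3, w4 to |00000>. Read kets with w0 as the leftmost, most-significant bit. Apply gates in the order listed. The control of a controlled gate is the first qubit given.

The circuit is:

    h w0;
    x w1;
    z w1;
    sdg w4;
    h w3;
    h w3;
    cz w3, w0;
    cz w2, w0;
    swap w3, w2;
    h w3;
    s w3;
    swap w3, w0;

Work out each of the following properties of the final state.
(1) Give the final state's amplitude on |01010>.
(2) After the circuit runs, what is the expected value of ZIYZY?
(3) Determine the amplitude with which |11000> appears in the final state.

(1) The final state's coefficient on |01010> equals -1/2. Key observation: gates 5-6 undo each other exactly, leaving only the rest of the circuit to track.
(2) The observable ZIYZY averages to 0.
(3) |11000> carries amplitude -I/2 in the final state.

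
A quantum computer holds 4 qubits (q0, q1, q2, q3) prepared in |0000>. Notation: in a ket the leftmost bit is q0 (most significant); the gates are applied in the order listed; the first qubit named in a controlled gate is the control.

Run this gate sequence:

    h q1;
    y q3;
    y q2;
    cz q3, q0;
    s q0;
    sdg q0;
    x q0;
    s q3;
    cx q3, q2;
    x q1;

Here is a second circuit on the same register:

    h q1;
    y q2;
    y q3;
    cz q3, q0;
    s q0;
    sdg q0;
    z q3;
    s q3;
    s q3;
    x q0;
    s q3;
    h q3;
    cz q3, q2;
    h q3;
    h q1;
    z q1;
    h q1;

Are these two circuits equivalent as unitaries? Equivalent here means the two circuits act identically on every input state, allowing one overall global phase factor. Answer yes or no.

No — the two circuits implement different unitaries, even allowing a global phase.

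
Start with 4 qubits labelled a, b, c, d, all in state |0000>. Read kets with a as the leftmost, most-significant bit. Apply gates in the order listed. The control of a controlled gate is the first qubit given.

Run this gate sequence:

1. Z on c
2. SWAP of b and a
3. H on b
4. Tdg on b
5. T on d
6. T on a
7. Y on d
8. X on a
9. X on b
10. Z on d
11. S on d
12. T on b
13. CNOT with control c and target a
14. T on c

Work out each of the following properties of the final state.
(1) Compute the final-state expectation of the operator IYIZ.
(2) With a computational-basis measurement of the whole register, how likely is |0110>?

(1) In the final state, IYIZ has expectation -1.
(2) A full measurement returns |0110> with probability 0.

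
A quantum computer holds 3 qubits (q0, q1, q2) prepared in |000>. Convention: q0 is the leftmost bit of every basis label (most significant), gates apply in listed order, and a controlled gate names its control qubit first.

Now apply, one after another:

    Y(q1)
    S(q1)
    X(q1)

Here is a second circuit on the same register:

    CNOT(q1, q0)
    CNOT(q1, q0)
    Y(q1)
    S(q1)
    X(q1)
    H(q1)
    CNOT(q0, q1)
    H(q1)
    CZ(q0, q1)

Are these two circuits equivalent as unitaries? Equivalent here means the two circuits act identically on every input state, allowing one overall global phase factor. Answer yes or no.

Yes — the two circuits implement the same unitary up to a global phase.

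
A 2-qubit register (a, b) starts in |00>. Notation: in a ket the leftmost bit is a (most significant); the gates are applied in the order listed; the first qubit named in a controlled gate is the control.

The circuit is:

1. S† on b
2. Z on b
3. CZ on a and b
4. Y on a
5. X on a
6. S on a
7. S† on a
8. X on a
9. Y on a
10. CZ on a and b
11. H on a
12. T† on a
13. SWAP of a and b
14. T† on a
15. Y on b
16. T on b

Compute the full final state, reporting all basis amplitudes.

After the circuit, the state carries amplitude -sqrt(2)*exp(I*pi/4)/2 on |00>, sqrt(2)*exp(3*I*pi/4)/2 on |01>, 0 on |10>, 0 on |11>. Key observation: gates 3-10 undo each other exactly, leaving only the rest of the circuit to track.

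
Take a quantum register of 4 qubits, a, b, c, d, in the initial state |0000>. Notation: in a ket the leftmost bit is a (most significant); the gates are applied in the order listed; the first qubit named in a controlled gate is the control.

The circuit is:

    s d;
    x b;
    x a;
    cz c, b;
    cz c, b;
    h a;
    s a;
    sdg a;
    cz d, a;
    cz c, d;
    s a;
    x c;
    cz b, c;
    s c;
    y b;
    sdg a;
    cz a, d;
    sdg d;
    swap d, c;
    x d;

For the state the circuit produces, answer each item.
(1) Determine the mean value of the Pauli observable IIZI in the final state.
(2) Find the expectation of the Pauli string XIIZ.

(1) In the final state, IIZI has expectation 1. Key observation: steps 4-5 multiply out to the identity, so the circuit reduces to the remaining gates.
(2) The expectation value of XIIZ is -1.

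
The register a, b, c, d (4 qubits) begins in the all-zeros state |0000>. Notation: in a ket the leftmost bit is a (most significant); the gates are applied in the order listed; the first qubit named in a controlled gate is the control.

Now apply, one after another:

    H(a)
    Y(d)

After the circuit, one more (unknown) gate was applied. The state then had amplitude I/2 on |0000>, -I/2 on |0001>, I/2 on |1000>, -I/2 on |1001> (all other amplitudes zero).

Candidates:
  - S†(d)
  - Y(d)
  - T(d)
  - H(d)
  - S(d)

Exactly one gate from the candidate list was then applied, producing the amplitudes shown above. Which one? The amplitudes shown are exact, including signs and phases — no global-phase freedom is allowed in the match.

It was H(d) that produced the state shown.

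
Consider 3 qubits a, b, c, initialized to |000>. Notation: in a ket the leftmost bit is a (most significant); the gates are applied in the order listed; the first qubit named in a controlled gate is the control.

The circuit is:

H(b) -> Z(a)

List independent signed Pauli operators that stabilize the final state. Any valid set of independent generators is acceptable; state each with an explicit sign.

The stabilizer group can be generated by +IXI, +ZII, +IIZ, among other valid generating sets.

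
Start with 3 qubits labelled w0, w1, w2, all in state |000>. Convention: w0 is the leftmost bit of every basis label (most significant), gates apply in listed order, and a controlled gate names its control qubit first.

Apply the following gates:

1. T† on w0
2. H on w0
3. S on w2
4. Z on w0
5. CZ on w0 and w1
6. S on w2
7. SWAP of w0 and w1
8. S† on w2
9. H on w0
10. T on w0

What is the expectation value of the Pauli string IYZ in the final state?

The expectation value of IYZ is 0.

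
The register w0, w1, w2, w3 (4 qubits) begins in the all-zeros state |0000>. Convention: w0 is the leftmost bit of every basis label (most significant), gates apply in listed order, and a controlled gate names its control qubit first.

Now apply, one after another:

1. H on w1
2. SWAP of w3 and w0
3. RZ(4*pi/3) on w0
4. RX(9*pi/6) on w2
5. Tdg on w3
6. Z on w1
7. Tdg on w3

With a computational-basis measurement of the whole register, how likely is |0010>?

The probability of measuring |0010> is 1/4.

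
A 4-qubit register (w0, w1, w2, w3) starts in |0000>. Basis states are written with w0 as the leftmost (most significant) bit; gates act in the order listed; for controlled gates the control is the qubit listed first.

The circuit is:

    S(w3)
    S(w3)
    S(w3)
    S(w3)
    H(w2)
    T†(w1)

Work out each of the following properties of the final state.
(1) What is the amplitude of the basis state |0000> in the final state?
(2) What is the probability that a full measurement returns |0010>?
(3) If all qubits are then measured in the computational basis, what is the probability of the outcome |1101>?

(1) The amplitude on |0000> is sqrt(2)/2. Key observation: the block from step 1 through step 4 cancels to the identity and can be dropped.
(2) Outcome |0010> occurs with probability 1/2.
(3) A full measurement returns |1101> with probability 0.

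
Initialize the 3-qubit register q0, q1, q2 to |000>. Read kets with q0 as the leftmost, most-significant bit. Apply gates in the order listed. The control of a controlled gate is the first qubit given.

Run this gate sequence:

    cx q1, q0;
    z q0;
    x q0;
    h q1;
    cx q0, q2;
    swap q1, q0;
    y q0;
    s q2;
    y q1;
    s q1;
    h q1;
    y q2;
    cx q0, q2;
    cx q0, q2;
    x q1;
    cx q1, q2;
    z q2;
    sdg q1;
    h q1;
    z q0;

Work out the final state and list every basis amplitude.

After the circuit, the state carries amplitude -sqrt(2)/4 on |000>, -sqrt(2)*I/4 on |001>, -sqrt(2)/4 on |010>, sqrt(2)*I/4 on |011>, -sqrt(2)/4 on |100>, -sqrt(2)*I/4 on |101>, -sqrt(2)/4 on |110>, sqrt(2)*I/4 on |111>.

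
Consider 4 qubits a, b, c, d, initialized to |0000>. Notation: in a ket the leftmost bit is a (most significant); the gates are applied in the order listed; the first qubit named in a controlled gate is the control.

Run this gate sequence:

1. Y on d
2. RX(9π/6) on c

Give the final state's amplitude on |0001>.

|0001> carries amplitude -sqrt(2)*I/2 in the final state.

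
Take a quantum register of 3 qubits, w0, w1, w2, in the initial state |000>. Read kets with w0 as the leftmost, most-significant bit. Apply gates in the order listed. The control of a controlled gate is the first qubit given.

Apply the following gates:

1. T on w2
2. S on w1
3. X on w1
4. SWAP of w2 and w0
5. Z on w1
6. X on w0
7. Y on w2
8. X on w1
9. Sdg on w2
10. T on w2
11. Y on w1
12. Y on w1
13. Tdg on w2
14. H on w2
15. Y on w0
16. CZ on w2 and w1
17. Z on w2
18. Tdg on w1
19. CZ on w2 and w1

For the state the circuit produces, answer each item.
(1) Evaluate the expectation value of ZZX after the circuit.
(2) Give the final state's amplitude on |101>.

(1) The expectation value of ZZX is 1. Key observation: gates 10-13 undo each other exactly, leaving only the rest of the circuit to track.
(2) |101> carries amplitude 0 in the final state.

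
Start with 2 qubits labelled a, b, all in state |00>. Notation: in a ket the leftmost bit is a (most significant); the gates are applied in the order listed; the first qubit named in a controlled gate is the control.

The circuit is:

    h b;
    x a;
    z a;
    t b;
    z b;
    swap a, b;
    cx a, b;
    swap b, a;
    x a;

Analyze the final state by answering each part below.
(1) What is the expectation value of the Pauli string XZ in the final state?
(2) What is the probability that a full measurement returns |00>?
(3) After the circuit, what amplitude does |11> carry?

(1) The expectation value of XZ is 0.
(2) A full measurement returns |00> with probability 1/2.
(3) The amplitude on |11> is sqrt(2)*exp(I*pi/4)/2.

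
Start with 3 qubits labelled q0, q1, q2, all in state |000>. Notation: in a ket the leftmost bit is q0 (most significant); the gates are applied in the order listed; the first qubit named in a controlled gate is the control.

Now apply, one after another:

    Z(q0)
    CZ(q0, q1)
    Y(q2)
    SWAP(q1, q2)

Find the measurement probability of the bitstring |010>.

The probability of measuring |010> is 1.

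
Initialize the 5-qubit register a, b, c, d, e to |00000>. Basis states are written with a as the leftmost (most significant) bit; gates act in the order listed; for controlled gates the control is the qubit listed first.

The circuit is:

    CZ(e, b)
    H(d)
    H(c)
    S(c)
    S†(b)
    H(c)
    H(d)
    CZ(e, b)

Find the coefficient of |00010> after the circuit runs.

The final state's coefficient on |00010> equals 0.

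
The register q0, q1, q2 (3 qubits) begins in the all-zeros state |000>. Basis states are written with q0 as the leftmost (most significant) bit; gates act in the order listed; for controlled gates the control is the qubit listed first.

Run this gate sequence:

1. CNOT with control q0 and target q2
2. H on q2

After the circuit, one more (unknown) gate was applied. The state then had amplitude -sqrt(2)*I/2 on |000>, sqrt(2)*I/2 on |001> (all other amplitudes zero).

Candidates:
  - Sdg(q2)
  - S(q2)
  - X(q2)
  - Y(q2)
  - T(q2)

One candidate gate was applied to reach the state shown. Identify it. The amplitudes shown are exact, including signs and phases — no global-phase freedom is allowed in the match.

The applied gate was Y(q2).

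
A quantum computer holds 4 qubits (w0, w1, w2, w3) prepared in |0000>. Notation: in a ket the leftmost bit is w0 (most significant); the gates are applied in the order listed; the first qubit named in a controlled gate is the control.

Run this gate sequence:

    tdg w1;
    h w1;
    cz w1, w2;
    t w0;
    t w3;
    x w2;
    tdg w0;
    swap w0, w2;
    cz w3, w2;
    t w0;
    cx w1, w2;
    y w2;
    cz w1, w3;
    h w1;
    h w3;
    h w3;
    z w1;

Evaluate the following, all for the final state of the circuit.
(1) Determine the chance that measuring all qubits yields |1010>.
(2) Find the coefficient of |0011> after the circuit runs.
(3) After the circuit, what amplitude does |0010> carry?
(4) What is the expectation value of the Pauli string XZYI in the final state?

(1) Outcome |1010> occurs with probability 1/4. Key observation: the block from step 15 through step 16 cancels to the identity and can be dropped.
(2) |0011> carries amplitude 0 in the final state.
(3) The amplitude on |0010> is 0.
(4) The observable XZYI averages to 0.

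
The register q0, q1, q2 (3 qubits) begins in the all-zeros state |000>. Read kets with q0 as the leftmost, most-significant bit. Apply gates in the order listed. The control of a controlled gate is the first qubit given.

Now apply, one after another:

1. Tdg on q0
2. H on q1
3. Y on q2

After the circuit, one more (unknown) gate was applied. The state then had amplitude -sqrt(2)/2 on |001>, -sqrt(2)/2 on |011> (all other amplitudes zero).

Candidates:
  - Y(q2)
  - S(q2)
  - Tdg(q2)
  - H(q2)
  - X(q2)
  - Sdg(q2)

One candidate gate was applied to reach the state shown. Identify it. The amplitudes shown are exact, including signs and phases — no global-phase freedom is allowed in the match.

The applied gate was S(q2).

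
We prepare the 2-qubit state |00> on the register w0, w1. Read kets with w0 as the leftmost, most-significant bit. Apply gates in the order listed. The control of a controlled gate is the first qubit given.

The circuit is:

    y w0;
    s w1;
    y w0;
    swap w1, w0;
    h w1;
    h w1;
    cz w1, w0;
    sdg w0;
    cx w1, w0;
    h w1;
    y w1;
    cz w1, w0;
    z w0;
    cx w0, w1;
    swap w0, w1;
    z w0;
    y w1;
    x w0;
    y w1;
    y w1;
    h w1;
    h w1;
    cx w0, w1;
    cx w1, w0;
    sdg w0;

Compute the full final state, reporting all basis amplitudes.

The resulting statevector has amplitude 0 on |00>, 0 on |01>, -sqrt(2)*I/2 on |10>, -sqrt(2)*I/2 on |11>. Key observation: steps 21-22 multiply out to the identity, so the circuit reduces to the remaining gates.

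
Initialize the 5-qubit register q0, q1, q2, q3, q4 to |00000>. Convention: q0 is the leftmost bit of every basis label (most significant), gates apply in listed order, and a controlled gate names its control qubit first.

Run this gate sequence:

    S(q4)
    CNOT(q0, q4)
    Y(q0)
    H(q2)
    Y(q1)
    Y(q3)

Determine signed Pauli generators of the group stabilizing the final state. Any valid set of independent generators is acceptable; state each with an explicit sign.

One valid set of independent stabilizer generators is +IIXII, -ZIIII, -IZIII, -IIIZI, +IIIIZ (any independent generating set of the same group is equally correct).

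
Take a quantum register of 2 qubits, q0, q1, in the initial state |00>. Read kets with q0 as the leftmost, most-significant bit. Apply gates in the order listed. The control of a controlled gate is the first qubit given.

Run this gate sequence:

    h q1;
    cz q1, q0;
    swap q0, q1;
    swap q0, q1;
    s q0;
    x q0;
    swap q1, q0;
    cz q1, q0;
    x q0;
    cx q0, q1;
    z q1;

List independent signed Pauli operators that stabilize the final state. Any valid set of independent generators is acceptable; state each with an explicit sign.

The final state is stabilized by the group generated by +XX, -ZZ; other independent generating sets are equally valid.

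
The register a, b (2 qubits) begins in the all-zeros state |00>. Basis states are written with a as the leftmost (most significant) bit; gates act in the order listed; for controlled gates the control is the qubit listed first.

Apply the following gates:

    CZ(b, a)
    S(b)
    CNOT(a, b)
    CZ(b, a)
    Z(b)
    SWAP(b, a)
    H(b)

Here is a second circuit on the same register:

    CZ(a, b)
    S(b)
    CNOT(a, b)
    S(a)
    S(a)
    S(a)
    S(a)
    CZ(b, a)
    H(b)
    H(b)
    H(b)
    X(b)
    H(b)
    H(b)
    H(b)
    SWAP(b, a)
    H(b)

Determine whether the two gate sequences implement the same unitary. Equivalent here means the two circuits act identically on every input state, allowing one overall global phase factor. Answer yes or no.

Yes: on every input state the two circuits agree up to one overall phase factor.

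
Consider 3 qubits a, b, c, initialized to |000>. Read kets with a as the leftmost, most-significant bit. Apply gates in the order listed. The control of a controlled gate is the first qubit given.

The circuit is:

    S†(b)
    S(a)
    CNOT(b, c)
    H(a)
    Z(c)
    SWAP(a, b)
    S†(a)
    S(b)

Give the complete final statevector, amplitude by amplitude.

After the circuit, the state carries amplitude sqrt(2)/2 on |000>, sqrt(2)*I/2 on |010>, and 0 on every other basis state.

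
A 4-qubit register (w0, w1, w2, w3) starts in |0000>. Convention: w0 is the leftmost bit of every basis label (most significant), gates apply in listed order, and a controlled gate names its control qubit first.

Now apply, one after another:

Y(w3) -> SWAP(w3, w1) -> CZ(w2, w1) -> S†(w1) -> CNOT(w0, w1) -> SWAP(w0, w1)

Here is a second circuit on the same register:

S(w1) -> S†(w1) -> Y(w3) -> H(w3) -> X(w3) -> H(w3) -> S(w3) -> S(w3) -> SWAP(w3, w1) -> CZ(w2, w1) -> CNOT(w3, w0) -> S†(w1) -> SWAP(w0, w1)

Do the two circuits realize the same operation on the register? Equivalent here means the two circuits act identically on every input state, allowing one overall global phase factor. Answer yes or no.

No, they are not equivalent — no single phase factor reconciles the two unitaries.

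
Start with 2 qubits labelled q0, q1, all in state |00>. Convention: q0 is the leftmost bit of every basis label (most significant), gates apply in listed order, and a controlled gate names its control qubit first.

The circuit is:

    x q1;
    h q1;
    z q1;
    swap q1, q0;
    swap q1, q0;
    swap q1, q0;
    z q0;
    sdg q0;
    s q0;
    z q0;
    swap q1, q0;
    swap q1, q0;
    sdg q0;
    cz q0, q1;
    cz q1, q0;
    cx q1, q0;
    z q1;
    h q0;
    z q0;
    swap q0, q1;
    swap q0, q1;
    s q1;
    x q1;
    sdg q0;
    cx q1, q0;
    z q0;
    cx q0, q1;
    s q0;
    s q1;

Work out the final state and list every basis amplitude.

The final amplitudes are 0 on |00>, -1/2 - I/2 on |01>, -1/2 - I/2 on |10>, 0 on |11>. Key observation: steps 6-11 multiply out to the identity, so the circuit reduces to the remaining gates.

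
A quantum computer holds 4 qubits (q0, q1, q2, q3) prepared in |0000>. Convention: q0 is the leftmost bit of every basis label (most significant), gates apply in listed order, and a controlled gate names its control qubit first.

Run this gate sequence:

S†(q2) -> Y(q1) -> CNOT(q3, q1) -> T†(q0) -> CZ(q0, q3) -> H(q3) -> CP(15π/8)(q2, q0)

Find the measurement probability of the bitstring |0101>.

Outcome |0101> occurs with probability 1/2.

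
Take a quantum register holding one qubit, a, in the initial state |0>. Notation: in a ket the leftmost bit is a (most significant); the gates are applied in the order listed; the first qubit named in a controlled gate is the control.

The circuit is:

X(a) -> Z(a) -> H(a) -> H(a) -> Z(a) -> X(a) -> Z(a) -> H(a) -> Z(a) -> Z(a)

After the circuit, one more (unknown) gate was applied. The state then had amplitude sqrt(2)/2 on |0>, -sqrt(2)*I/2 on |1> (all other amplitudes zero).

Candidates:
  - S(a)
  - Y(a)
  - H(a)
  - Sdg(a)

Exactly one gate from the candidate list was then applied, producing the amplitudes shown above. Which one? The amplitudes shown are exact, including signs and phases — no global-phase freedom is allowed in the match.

The unique candidate consistent with the amplitudes is Sdg(a). Key observation: the block from step 1 through step 6 cancels to the identity and can be dropped.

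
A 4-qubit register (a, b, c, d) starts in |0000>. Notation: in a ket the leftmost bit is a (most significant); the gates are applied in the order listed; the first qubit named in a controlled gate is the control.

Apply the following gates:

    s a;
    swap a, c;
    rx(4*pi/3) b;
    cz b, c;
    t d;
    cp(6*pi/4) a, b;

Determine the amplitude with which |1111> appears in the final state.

|1111> carries amplitude 0 in the final state.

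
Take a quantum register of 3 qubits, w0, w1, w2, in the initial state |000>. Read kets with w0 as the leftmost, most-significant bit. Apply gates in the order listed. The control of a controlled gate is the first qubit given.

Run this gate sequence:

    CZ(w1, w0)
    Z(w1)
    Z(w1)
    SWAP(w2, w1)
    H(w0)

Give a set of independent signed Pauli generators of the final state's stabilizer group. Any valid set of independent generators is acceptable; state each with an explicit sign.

One valid set of independent stabilizer generators is +XII, +IZI, +IIZ (any independent generating set of the same group is equally correct).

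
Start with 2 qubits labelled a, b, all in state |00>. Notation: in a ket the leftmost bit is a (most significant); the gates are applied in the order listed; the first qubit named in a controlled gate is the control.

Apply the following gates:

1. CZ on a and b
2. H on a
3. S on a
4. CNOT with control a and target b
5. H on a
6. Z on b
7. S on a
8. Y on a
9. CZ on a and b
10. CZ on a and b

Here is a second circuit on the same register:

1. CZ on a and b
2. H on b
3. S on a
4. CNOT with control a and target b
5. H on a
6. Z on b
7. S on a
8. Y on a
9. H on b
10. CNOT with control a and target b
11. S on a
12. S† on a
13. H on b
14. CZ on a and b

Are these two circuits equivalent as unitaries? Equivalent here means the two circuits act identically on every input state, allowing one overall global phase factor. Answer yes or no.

No — the two circuits implement different unitaries, even allowing a global phase.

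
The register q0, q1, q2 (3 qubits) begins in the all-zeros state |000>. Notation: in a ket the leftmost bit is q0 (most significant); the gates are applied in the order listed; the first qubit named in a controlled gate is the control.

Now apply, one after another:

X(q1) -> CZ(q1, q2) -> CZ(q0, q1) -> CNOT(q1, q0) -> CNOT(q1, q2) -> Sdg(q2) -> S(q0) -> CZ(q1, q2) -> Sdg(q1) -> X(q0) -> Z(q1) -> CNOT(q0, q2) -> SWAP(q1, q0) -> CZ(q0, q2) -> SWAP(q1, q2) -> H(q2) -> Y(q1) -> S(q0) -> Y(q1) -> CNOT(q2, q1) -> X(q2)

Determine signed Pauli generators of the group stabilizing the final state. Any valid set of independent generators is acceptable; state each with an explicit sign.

The stabilizer group can be generated by +IXX, -ZII, +IZZ, among other valid generating sets.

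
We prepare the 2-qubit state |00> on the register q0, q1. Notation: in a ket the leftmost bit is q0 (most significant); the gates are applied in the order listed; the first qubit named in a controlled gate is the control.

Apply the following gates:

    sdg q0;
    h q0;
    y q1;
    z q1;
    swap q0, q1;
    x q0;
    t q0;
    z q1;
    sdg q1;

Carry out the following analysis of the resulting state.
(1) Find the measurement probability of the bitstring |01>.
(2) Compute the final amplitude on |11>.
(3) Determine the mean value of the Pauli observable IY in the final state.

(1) Outcome |01> occurs with probability 1/2.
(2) The final state's coefficient on |11> equals 0.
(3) The observable IY averages to 1.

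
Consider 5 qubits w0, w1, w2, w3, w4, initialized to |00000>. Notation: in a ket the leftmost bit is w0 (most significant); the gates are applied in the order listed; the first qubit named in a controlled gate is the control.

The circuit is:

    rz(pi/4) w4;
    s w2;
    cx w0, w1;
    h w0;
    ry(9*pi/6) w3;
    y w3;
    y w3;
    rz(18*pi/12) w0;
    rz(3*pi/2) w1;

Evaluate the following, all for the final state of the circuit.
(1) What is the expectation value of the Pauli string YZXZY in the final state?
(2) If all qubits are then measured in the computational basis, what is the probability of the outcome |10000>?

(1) The expectation value of YZXZY is 0.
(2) Outcome |10000> occurs with probability 1/4.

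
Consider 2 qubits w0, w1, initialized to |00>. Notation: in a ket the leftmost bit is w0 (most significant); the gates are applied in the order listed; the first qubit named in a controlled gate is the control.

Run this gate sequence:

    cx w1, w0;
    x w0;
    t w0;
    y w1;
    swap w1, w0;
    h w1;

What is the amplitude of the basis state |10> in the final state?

The final state's coefficient on |10> equals sqrt(2)*exp(3*I*pi/4)/2.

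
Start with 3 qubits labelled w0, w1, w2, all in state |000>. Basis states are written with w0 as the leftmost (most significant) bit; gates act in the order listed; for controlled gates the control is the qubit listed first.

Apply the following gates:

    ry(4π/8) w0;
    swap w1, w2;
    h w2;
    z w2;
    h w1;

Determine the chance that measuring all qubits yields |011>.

Outcome |011> occurs with probability 1/8.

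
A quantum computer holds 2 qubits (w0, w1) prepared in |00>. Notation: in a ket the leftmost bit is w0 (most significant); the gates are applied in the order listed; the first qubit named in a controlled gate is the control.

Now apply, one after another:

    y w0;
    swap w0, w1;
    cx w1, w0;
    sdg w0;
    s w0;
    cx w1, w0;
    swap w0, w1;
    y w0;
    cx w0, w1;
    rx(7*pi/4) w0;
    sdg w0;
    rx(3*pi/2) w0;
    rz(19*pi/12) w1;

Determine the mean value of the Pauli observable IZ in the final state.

The observable IZ averages to 1. Key observation: steps 1-8 multiply out to the identity, so the circuit reduces to the remaining gates.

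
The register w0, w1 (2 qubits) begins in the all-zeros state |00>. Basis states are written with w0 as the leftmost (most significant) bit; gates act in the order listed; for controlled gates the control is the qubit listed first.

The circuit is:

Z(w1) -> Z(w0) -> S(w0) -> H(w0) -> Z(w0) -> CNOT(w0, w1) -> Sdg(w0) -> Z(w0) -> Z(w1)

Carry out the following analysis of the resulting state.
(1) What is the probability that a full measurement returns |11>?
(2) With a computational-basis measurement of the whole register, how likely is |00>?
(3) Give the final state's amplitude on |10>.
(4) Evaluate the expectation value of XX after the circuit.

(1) Outcome |11> occurs with probability 1/2.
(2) A full measurement returns |00> with probability 1/2.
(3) The amplitude on |10> is 0.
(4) In the final state, XX has expectation 0.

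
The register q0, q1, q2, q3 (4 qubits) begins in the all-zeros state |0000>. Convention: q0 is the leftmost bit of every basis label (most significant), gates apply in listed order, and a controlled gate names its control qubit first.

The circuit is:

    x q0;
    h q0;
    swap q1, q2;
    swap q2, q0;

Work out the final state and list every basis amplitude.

The final amplitudes are sqrt(2)/2 on |0000>, -sqrt(2)/2 on |0010>, and 0 on every other basis state.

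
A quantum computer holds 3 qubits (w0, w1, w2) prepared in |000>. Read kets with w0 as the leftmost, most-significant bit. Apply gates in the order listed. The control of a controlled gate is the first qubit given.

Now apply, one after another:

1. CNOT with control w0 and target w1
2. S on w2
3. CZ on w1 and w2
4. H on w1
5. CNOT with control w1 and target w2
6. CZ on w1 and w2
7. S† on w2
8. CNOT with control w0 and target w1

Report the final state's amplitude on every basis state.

After the circuit, the state carries amplitude sqrt(2)/2 on |000>, sqrt(2)*I/2 on |011>, and 0 on every other basis state.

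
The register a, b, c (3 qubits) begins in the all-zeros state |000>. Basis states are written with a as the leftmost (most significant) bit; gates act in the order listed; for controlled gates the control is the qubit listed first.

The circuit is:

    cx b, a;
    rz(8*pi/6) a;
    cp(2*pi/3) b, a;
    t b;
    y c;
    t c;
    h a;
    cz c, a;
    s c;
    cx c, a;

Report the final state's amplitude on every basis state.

The final amplitudes are -sqrt(2)*exp(7*I*pi/12)/2 on |001>, sqrt(2)*exp(7*I*pi/12)/2 on |101>, and 0 on every other basis state.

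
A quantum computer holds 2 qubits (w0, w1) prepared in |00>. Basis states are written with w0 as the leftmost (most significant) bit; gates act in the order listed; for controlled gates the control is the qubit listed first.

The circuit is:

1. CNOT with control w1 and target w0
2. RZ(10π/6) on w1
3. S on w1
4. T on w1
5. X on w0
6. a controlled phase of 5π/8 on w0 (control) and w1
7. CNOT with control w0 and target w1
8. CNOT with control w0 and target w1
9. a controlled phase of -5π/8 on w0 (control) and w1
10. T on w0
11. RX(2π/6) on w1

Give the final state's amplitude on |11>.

The final state's coefficient on |11> equals exp(11*I*pi/12)/2. Key observation: gates 6-9 undo each other exactly, leaving only the rest of the circuit to track.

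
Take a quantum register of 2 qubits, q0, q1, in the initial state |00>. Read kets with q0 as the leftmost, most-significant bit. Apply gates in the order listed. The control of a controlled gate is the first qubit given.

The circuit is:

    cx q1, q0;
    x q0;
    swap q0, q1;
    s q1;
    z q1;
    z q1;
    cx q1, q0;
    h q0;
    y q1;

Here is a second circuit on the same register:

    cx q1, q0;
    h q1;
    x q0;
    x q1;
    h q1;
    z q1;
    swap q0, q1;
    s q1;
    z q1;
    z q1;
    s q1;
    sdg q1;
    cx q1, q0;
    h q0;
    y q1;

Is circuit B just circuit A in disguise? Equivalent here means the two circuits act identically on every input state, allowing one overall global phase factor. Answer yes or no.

Yes, they are equivalent — the unitaries differ by at most a global phase.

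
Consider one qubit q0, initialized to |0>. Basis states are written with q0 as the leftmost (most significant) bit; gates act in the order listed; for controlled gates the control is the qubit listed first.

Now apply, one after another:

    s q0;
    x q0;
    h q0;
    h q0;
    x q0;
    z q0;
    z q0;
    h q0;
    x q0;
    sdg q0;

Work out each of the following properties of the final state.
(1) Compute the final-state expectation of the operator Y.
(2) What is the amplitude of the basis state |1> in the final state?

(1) The expectation value of Y is -1.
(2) The amplitude on |1> is -sqrt(2)*I/2.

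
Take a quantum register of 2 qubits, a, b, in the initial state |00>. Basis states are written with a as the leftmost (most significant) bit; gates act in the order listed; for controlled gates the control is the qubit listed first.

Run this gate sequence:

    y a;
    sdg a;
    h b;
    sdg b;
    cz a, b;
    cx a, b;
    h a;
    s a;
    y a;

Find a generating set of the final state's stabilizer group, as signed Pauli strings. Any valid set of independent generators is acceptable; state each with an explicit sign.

The stabilizer group can be generated by -YI, -IY, among other valid generating sets.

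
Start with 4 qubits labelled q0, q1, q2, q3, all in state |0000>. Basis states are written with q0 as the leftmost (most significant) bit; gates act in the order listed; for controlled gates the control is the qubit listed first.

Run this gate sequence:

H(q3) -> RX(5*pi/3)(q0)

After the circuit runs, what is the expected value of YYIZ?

The expectation value of YYIZ is 0.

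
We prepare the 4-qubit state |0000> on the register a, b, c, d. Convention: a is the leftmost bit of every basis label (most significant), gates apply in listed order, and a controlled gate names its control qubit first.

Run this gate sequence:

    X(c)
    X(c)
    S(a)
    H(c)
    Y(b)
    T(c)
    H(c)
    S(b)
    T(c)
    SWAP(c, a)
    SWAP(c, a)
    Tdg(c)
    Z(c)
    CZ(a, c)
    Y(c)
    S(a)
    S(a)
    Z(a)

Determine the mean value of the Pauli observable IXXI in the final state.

In the final state, IXXI has expectation 0. Key observation: the block from step 9 through step 12 cancels to the identity and can be dropped.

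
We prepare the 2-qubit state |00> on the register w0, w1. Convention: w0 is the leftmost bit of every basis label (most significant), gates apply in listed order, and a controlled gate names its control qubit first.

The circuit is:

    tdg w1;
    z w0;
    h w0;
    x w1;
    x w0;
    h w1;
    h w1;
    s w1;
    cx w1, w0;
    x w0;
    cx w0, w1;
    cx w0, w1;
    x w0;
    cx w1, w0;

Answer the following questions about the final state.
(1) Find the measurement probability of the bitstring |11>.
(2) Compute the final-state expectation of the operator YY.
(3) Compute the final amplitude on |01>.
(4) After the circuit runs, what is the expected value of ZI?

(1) The probability of measuring |11> is 1/2. Key observation: steps 9-14 multiply out to the identity, so the circuit reduces to the remaining gates.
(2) The observable YY averages to 0.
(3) The final state's coefficient on |01> equals sqrt(2)*I/2.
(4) The expectation value of ZI is 0.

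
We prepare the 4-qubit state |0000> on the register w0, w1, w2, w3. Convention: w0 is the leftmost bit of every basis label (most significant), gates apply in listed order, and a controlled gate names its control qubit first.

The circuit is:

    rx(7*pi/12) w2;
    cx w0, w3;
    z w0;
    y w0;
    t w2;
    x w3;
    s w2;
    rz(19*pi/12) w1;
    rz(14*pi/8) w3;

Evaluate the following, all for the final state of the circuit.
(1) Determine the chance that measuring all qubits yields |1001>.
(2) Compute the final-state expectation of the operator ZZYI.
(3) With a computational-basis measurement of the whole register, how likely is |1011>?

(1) A full measurement returns |1001> with probability -sqrt(6)/8 + sqrt(2)/8 + 1/2.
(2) The observable ZZYI averages to -sqrt(3)/4 - 1/4.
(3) The probability of measuring |1011> is -sqrt(2)/8 + sqrt(6)/8 + 1/2.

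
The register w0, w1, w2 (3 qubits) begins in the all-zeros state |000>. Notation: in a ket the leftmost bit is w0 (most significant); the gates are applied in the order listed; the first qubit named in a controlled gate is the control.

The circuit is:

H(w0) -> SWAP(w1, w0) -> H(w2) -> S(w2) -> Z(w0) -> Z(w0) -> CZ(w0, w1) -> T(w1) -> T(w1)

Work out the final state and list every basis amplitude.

The resulting statevector has amplitude 1/2 on |000>, I/2 on |001>, I/2 on |010>, -1/2 on |011>, 0 on |100>, 0 on |101>, 0 on |110>, 0 on |111>.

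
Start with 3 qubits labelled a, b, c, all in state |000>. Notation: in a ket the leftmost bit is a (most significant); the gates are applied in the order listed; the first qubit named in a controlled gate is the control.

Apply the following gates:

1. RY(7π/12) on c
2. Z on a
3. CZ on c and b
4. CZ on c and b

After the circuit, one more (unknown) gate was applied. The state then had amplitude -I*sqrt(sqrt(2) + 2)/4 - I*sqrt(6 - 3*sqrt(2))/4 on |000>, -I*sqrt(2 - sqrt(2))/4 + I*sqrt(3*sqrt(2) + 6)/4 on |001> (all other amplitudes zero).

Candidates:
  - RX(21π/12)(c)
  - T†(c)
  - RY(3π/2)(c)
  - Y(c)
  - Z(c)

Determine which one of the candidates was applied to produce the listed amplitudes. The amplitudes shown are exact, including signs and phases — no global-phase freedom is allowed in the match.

It was Y(c) that produced the state shown.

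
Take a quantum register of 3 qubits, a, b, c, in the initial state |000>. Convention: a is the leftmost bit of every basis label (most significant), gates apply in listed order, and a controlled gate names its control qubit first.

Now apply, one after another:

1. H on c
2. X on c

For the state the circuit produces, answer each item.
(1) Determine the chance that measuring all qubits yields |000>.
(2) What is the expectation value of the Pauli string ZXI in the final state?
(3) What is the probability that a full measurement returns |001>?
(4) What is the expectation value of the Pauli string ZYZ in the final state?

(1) Outcome |000> occurs with probability 1/2.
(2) The observable ZXI averages to 0.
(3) The probability of measuring |001> is 1/2.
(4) In the final state, ZYZ has expectation 0.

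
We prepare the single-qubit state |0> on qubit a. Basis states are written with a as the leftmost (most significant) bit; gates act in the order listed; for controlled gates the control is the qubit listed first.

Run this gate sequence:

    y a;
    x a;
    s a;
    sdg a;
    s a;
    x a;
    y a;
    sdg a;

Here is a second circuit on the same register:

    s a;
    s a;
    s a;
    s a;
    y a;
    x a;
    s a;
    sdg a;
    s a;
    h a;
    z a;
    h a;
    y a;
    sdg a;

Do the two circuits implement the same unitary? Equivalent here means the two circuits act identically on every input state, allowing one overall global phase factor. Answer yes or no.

Yes: on every input state the two circuits agree up to one overall phase factor.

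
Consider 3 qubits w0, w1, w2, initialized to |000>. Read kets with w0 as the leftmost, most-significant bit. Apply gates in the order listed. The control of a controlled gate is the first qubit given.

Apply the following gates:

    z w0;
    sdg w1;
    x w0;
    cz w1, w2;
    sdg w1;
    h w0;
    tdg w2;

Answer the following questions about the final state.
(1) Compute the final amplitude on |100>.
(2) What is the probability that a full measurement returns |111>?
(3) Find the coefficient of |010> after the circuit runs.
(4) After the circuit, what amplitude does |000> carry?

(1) The final state's coefficient on |100> equals -sqrt(2)/2.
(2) The probability of measuring |111> is 0.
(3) The amplitude on |010> is 0.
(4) The final state's coefficient on |000> equals sqrt(2)/2.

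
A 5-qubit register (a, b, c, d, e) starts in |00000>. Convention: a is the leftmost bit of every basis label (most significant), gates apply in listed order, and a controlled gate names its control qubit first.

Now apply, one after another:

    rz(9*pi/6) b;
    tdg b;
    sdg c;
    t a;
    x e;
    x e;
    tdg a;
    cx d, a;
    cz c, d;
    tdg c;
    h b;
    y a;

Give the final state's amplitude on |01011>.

The final state's coefficient on |01011> equals 0.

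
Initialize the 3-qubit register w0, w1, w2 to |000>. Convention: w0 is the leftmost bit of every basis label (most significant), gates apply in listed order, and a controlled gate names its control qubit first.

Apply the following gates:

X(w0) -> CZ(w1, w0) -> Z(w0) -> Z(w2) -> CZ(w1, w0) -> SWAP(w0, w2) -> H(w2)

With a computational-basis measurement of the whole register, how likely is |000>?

Outcome |000> occurs with probability 1/2.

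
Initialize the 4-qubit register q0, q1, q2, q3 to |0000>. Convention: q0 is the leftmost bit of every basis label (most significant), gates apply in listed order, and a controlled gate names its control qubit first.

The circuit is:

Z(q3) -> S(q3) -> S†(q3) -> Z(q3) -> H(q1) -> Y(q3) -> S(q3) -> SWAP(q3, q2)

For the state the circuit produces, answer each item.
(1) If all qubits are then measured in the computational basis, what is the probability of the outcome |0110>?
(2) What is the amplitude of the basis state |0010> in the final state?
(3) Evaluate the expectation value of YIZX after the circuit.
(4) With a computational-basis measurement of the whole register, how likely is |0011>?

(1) The probability of measuring |0110> is 1/2.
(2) |0010> carries amplitude -sqrt(2)/2 in the final state.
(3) In the final state, YIZX has expectation 0.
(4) Outcome |0011> occurs with probability 0.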